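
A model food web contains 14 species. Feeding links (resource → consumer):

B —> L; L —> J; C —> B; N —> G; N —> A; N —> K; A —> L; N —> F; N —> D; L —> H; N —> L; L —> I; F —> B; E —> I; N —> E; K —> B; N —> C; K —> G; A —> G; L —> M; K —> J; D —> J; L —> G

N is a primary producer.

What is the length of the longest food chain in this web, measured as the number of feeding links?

4 links

One longest chain: N → K → B → L → H.
It has 5 species and 4 links.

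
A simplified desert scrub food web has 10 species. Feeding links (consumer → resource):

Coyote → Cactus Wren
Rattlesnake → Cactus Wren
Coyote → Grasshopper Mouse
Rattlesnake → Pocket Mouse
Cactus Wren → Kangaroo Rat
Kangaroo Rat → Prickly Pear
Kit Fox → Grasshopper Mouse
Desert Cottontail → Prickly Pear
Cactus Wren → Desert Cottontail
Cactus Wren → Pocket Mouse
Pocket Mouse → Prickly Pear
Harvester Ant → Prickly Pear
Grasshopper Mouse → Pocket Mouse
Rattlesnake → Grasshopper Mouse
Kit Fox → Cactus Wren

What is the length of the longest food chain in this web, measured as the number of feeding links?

3 links

One longest chain: Prickly Pear → Pocket Mouse → Cactus Wren → Rattlesnake.
It has 4 species and 3 links.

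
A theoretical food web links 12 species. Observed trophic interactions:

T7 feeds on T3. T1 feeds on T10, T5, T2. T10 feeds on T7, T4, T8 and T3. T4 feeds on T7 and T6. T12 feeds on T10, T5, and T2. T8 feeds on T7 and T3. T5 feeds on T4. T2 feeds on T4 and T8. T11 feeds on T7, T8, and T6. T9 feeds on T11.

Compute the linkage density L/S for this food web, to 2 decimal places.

L/S = 1.83

There are L = 22 links among S = 12 species.
L/S = 22/12 = 1.8333 ≈ 1.83.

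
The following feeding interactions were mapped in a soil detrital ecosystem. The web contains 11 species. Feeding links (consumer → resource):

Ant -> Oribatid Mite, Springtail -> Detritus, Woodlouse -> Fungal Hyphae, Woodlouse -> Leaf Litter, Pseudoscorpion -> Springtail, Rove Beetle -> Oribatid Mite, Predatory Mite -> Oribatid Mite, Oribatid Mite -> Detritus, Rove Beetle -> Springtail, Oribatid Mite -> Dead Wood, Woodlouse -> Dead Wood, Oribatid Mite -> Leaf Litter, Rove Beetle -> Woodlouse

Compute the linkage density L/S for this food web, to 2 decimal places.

L/S = 1.18

There are L = 13 links among S = 11 species.
L/S = 13/11 = 1.1818 ≈ 1.18.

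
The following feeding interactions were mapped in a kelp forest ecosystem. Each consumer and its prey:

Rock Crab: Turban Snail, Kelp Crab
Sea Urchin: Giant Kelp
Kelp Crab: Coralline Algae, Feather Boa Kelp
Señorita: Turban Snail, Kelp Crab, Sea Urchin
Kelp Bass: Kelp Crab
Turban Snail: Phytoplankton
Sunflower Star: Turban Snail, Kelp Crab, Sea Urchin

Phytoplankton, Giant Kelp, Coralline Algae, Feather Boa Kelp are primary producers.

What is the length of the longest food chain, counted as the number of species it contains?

One longest chain: Phytoplankton → Turban Snail → Señorita.
It has 3 species and 2 links.

3 species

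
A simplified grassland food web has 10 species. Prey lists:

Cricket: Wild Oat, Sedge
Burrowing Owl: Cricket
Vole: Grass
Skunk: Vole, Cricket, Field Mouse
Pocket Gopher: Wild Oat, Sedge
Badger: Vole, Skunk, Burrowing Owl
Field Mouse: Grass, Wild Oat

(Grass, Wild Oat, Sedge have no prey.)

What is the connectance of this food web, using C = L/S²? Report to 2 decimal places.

C = 0.14

The web has S = 10 species and L = 14 feeding links.
C = L / S² = 14 / 100 = 0.1400 ≈ 0.14.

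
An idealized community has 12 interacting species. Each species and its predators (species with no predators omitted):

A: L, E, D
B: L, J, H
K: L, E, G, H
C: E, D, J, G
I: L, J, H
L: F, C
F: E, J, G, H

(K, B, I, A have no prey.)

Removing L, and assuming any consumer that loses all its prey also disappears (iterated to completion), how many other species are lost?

Remove L.
Round 1: F (all prey gone), C (all prey gone) → extinct.
No further losses. Total secondary extinctions: 2.

2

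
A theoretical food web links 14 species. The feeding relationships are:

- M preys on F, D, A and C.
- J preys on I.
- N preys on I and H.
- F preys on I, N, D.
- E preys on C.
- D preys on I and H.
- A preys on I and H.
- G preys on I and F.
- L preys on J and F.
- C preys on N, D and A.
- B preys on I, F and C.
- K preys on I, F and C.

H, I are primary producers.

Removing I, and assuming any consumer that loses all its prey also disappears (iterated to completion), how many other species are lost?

1

Remove I.
Round 1: J (all prey gone) → extinct.
No further losses. Total secondary extinctions: 1.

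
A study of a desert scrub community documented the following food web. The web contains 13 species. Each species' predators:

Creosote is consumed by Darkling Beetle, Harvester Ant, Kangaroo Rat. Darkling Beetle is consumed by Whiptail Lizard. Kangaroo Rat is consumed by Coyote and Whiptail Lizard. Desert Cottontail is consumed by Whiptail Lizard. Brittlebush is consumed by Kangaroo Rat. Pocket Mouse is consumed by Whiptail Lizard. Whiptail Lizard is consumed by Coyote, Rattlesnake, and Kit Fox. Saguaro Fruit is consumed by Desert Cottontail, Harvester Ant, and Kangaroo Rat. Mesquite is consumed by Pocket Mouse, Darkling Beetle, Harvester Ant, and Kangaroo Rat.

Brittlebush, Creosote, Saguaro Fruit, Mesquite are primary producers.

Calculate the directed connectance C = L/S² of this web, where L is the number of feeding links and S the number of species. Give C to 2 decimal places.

The web has S = 13 species and L = 19 feeding links.
C = L / S² = 19 / 169 = 0.1124 ≈ 0.11.

C = 0.11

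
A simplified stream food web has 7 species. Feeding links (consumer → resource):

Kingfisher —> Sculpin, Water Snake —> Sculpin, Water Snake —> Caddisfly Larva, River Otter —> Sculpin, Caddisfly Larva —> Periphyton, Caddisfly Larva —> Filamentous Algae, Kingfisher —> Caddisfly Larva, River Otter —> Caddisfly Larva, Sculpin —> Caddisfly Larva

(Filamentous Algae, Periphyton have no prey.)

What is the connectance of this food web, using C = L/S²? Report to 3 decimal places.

The web has S = 7 species and L = 9 feeding links.
C = L / S² = 9 / 49 = 0.1837 ≈ 0.184.

C = 0.184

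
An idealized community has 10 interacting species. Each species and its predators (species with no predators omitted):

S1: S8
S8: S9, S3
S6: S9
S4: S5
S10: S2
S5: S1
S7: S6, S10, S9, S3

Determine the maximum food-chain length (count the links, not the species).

4 links

One longest chain: S4 → S5 → S1 → S8 → S9.
It has 5 species and 4 links.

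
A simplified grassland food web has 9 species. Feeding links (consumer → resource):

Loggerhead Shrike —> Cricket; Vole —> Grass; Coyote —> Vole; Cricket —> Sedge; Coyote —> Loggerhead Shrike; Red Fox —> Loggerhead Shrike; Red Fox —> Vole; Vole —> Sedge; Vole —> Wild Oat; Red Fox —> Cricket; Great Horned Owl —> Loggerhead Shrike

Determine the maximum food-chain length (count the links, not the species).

3 links

One longest chain: Sedge → Cricket → Loggerhead Shrike → Great Horned Owl.
It has 4 species and 3 links.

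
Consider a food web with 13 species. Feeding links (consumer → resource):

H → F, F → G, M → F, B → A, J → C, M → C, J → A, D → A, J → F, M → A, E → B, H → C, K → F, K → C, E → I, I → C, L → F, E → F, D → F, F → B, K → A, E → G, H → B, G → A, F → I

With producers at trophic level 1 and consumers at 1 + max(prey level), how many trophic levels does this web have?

4

Producers (level 1): C, A.
A → G → F → M gives M level 4.
No species has a prey at level 4, so no species reaches level 5.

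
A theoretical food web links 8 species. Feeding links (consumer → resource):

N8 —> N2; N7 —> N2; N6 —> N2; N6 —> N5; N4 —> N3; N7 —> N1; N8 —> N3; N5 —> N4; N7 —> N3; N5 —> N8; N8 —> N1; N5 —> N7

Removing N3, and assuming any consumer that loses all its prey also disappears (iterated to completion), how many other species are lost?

1

Remove N3.
Round 1: N4 (all prey gone) → extinct.
No further losses. Total secondary extinctions: 1.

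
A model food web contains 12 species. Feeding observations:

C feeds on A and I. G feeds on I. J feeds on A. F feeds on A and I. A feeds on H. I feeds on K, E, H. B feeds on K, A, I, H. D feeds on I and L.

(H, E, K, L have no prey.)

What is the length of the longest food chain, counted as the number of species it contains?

3 species

One longest chain: H → I → D.
It has 3 species and 2 links.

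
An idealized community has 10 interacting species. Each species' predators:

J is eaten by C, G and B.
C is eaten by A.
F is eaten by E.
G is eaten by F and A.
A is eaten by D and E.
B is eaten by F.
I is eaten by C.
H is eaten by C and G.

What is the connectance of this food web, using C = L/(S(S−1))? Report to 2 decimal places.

The web has S = 10 species and L = 13 feeding links.
C = L / (S(S−1)) = 13 / 90 = 0.1444 ≈ 0.14.

C = 0.14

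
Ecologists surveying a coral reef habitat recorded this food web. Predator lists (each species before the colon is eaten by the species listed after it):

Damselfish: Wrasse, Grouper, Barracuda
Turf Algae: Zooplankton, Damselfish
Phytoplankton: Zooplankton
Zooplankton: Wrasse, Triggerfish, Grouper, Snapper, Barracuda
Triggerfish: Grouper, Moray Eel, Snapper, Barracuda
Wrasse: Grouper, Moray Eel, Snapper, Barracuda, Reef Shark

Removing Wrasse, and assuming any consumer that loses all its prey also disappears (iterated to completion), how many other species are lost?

1

Remove Wrasse.
Round 1: Reef Shark (all prey gone) → extinct.
No further losses. Total secondary extinctions: 1.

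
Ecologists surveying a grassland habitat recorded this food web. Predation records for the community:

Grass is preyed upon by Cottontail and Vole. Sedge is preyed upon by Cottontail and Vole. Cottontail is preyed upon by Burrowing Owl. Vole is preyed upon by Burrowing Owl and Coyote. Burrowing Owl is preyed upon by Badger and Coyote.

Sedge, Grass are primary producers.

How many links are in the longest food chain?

3 links

One longest chain: Sedge → Vole → Burrowing Owl → Badger.
It has 4 species and 3 links.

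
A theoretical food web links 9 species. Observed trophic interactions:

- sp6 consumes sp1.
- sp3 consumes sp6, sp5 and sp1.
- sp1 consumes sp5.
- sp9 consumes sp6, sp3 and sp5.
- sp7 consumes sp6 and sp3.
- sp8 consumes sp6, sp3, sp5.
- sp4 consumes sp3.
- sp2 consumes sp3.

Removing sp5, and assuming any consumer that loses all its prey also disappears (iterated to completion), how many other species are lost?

8

Remove sp5.
Round 1: sp1 (all prey gone) → extinct.
Round 2: sp6 (all prey gone) → extinct.
Round 3: sp3 (all prey gone) → extinct.
Round 4: sp4 (all prey gone), sp2 (all prey gone), sp7 (all prey gone), sp8 (all prey gone), sp9 (all prey gone) → extinct.
No further losses. Total secondary extinctions: 8.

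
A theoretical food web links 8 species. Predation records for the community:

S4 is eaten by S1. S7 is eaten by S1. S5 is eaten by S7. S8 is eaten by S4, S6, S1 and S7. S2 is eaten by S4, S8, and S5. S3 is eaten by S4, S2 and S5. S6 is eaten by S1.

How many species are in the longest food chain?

5 species

One longest chain: S3 → S2 → S8 → S4 → S1.
It has 5 species and 4 links.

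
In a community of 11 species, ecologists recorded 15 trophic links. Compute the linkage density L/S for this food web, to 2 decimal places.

There are L = 15 links among S = 11 species.
L/S = 15/11 = 1.3636 ≈ 1.36.

L/S = 1.36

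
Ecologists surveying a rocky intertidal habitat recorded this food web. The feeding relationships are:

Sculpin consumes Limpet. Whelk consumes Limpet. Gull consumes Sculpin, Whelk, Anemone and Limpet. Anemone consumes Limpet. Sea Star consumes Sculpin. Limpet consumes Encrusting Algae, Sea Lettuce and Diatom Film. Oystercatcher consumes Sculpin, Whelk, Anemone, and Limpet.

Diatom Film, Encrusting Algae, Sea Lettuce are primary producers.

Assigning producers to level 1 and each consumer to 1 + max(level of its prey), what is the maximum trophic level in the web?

Producers (level 1): Diatom Film, Encrusting Algae, Sea Lettuce.
Diatom Film → Limpet → Sculpin → Gull gives Gull level 4.
No species has a prey at level 4, so no species reaches level 5.

4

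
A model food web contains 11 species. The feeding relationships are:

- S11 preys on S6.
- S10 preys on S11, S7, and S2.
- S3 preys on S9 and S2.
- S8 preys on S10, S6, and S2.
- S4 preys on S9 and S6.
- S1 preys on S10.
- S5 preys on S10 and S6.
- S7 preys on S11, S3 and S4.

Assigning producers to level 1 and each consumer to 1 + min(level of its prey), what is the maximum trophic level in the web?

3

Producers (level 1): S2, S6, S9.
Following each consumer down to its lowest-level prey: S6 → S11 → S7 (levels 1 through 3).
All prey of S7 (S11 2, S3 2, S4 2) are at level 2 or above, so S7 is at level 1 + 2 = 3.
Every consumer has at least one prey at level 2 or below, so none exceeds level 3.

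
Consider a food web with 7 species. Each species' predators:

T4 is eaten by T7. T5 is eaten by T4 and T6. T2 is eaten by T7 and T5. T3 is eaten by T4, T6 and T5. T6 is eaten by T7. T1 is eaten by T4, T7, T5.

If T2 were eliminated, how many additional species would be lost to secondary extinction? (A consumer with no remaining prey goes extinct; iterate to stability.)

Remove T2.
Every predator of it retains at least one other prey: T5 still has T1, T3; T7 still has T1, T6, T4.
No consumer loses all prey, so no secondary extinctions occur.

0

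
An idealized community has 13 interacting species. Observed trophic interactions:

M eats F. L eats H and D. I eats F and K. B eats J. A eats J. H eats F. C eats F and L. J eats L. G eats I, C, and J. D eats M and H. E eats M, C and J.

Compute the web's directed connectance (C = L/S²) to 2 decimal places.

C = 0.11

The web has S = 13 species and L = 19 feeding links.
C = L / S² = 19 / 169 = 0.1124 ≈ 0.11.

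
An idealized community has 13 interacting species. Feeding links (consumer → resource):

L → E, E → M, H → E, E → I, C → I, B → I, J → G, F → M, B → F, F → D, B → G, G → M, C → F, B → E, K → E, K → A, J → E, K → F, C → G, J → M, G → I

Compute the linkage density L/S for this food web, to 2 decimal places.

There are L = 21 links among S = 13 species.
L/S = 21/13 = 1.6154 ≈ 1.62.

L/S = 1.62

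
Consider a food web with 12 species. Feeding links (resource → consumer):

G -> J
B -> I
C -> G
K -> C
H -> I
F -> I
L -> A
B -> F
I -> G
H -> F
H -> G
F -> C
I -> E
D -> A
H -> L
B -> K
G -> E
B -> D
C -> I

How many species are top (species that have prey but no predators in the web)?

Top species (has prey, but nothing eats it): A, J, E.
Count: 3.

3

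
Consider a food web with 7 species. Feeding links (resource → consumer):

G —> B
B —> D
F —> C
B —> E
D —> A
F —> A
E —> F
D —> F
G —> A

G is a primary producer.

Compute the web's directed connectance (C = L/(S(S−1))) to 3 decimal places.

C = 0.214

The web has S = 7 species and L = 9 feeding links.
C = L / (S(S−1)) = 9 / 42 = 0.2143 ≈ 0.214.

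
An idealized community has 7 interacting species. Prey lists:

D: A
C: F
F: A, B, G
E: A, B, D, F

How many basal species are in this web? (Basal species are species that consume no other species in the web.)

Basal species (no prey listed): A, B, G.
Count: 3.

3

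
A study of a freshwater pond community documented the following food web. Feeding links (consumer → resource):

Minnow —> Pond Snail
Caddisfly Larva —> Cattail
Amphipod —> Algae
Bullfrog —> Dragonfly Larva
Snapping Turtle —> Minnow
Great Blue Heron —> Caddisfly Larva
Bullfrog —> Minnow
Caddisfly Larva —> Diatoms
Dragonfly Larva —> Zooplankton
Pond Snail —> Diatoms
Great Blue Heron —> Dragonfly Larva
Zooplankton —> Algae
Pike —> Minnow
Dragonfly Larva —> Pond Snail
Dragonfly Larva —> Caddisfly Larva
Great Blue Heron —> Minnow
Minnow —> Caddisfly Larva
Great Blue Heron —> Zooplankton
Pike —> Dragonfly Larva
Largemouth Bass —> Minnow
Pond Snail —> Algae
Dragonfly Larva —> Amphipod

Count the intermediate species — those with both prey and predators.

6

Intermediate species (has both prey and predators): Zooplankton, Caddisfly Larva, Pond Snail, Amphipod, Minnow, Dragonfly Larva.
Count: 6.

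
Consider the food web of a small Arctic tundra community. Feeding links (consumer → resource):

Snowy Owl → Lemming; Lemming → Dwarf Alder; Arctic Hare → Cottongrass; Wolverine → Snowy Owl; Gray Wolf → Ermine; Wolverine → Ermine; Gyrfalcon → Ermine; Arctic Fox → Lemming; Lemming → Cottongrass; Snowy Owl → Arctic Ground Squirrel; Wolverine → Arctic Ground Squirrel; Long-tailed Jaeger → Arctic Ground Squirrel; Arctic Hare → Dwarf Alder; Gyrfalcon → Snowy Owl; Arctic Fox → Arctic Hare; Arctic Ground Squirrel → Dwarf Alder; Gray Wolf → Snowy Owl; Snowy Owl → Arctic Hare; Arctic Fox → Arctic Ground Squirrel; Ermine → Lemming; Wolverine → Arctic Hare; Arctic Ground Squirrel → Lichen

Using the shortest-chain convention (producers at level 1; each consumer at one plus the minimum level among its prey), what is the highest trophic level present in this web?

4

Producers (level 1): Lichen, Cottongrass, Dwarf Alder.
Following each consumer down to its lowest-level prey: Cottongrass → Lemming → Ermine → Gray Wolf (levels 1 through 4).
All prey of Gray Wolf (Ermine 3, Snowy Owl 3) are at level 3 or above, so Gray Wolf is at level 1 + 3 = 4.
Every consumer has at least one prey at level 3 or below, so none exceeds level 4.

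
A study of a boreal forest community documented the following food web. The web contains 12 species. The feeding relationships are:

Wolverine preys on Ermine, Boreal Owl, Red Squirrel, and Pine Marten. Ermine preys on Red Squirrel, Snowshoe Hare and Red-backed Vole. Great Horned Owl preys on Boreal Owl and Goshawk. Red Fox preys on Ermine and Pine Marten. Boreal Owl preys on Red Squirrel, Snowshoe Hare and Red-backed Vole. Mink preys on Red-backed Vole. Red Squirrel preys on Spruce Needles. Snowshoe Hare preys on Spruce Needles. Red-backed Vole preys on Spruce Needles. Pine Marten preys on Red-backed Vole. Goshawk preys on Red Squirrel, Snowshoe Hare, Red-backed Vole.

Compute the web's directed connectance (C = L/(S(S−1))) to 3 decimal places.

C = 0.167

The web has S = 12 species and L = 22 feeding links.
C = L / (S(S−1)) = 22 / 132 = 0.1667 ≈ 0.167.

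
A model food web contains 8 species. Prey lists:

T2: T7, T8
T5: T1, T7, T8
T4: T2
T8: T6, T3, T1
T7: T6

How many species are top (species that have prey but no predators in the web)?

2

Top species (has prey, but nothing eats it): T5, T4.
Count: 2.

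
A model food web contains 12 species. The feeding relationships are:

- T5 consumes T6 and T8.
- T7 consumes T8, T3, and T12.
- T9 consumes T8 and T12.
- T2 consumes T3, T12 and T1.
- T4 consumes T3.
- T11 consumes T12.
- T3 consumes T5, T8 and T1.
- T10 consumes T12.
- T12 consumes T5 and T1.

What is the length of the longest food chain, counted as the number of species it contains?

4 species

One longest chain: T6 → T5 → T3 → T2.
It has 4 species and 3 links.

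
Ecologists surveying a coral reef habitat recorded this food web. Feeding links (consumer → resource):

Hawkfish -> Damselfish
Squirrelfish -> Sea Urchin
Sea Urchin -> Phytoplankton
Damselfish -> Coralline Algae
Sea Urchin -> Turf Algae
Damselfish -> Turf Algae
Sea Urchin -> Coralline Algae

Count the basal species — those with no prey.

3

Basal species (no prey listed): Coralline Algae, Turf Algae, Phytoplankton.
Count: 3.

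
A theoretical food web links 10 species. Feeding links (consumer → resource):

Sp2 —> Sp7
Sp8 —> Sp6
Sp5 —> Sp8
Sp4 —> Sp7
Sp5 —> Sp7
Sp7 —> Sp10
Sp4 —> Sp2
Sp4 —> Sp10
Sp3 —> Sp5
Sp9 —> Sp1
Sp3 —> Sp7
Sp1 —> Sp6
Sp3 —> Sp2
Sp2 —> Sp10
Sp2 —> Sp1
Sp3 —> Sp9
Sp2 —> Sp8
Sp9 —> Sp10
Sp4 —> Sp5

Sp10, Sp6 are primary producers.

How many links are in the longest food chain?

3 links

One longest chain: Sp10 → Sp7 → Sp2 → Sp4.
It has 4 species and 3 links.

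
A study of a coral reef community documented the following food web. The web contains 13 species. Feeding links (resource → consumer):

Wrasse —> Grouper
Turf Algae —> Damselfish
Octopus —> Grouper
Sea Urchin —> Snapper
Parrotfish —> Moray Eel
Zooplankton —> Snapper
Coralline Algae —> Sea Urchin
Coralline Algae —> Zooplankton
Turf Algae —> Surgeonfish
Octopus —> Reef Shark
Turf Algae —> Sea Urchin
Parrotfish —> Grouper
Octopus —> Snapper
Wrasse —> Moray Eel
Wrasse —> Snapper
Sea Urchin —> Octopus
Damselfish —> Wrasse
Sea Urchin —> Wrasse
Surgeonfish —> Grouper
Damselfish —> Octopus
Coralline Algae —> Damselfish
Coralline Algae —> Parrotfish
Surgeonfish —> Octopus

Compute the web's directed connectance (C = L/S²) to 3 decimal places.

The web has S = 13 species and L = 23 feeding links.
C = L / S² = 23 / 169 = 0.1361 ≈ 0.136.

C = 0.136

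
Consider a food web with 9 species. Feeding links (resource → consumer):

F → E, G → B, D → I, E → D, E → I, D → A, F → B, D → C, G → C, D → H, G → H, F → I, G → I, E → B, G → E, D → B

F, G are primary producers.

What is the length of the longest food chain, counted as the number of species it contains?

4 species

One longest chain: F → E → D → A.
It has 4 species and 3 links.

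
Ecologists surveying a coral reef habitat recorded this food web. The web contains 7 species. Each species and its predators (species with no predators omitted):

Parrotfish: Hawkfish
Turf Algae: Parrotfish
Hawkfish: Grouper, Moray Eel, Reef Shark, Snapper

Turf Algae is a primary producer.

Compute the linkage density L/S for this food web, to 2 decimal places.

L/S = 0.86

There are L = 6 links among S = 7 species.
L/S = 6/7 = 0.8571 ≈ 0.86.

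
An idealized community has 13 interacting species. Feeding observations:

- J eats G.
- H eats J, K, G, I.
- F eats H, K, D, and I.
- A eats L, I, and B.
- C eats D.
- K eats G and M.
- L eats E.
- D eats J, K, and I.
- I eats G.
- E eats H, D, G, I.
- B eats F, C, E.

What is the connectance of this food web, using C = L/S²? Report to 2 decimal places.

The web has S = 13 species and L = 27 feeding links.
C = L / S² = 27 / 169 = 0.1598 ≈ 0.16.

C = 0.16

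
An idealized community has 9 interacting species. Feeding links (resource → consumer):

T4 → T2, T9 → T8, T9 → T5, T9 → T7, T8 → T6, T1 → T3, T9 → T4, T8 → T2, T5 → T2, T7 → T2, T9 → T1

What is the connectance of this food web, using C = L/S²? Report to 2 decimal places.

C = 0.14

The web has S = 9 species and L = 11 feeding links.
C = L / S² = 11 / 81 = 0.1358 ≈ 0.14.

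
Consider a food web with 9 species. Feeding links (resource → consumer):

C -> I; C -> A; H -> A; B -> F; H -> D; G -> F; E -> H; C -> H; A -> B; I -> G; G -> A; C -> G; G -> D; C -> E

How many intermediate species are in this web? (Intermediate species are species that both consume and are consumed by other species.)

Intermediate species (has both prey and predators): E, I, H, G, A, B.
Count: 6.

6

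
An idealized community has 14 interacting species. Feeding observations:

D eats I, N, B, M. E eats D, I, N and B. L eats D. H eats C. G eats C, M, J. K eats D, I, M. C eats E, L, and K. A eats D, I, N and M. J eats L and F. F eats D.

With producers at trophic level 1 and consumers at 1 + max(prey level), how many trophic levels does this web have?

Producers (level 1): N, M, B, I.
N → D → E → C → G gives G level 5.
No species has a prey at level 5, so no species reaches level 6.

5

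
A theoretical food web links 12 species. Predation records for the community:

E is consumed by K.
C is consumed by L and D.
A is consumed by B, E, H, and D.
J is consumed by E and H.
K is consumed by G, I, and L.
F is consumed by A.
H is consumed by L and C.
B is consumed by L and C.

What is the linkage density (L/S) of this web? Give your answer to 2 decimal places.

There are L = 17 links among S = 12 species.
L/S = 17/12 = 1.4167 ≈ 1.42.

L/S = 1.42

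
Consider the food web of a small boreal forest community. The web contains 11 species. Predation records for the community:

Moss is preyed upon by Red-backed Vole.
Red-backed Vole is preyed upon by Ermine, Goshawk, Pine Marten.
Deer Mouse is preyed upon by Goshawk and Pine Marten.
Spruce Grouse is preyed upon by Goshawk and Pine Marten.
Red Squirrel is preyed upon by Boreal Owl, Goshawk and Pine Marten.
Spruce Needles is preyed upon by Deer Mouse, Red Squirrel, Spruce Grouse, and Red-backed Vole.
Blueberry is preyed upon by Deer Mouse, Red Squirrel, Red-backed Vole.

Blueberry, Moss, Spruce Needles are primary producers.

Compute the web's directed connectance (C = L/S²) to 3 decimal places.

The web has S = 11 species and L = 18 feeding links.
C = L / S² = 18 / 121 = 0.1488 ≈ 0.149.

C = 0.149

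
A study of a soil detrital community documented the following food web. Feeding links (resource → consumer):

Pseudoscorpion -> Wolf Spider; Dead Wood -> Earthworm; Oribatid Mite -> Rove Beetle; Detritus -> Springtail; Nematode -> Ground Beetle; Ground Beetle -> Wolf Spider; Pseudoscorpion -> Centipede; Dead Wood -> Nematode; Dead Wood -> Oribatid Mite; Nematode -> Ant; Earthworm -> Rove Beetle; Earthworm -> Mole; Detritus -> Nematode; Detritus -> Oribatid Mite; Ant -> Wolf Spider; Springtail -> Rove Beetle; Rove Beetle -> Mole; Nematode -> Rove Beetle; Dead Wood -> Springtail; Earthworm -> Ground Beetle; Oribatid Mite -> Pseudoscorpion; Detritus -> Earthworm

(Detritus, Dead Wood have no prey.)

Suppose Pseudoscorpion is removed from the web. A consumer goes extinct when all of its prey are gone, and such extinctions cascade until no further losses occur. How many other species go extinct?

1

Remove Pseudoscorpion.
Round 1: Centipede (all prey gone) → extinct.
No further losses. Total secondary extinctions: 1.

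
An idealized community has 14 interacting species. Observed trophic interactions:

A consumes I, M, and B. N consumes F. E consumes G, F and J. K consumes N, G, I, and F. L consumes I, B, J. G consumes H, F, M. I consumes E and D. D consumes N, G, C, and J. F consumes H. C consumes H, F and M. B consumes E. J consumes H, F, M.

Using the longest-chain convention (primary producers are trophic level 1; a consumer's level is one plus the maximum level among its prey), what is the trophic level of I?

Trophic level 5

H is a producer → level 1.
F eats H → level 2.
C eats F (level 2); other prey at levels: H 1, M 1 → level 3.
D eats C (level 3); other prey at levels: J 3, N 3, G 3 → level 4.
I eats D (level 4); other prey at levels: E 4 → level 5.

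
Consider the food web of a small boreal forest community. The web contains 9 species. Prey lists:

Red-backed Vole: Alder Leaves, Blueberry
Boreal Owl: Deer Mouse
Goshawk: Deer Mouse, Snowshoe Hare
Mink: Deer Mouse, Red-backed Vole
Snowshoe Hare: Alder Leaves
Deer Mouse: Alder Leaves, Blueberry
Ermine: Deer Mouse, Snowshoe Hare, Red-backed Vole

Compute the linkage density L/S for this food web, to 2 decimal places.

L/S = 1.44

There are L = 13 links among S = 9 species.
L/S = 13/9 = 1.4444 ≈ 1.44.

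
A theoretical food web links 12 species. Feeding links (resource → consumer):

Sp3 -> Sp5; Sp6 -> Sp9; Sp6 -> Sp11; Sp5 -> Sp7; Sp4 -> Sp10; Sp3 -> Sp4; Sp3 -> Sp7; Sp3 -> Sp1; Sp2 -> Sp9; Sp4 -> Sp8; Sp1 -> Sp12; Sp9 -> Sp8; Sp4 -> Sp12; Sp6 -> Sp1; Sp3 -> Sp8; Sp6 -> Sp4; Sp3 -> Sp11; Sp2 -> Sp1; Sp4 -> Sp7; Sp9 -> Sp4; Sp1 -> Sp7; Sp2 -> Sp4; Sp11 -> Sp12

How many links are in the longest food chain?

One longest chain: Sp6 → Sp9 → Sp4 → Sp10.
It has 4 species and 3 links.

3 links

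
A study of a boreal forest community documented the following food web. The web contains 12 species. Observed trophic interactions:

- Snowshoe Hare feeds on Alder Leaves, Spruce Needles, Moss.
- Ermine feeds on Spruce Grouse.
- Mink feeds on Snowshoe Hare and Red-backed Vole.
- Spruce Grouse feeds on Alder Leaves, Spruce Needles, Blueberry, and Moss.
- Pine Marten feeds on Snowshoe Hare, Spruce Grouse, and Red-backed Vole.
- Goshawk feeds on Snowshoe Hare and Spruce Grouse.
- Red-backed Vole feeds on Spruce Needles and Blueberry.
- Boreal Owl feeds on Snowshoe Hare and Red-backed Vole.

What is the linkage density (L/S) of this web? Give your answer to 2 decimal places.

L/S = 1.58

There are L = 19 links among S = 12 species.
L/S = 19/12 = 1.5833 ≈ 1.58.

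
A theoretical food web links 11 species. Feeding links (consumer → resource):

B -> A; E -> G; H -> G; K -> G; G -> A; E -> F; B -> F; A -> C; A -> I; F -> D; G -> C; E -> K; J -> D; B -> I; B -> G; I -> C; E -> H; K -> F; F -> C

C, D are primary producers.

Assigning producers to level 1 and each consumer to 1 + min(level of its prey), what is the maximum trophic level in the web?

3

Producers (level 1): C, D.
Following each consumer down to its lowest-level prey: C → F → E (levels 1 through 3).
All prey of E (F 2, G 2, H 3, K 3) are at level 2 or above, so E is at level 1 + 2 = 3.
Every consumer has at least one prey at level 2 or below, so none exceeds level 3.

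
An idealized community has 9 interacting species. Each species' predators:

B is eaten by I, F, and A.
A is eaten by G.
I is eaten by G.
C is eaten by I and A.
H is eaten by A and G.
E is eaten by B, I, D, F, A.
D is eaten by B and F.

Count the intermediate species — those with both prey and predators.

4

Intermediate species (has both prey and predators): D, B, I, A.
Count: 4.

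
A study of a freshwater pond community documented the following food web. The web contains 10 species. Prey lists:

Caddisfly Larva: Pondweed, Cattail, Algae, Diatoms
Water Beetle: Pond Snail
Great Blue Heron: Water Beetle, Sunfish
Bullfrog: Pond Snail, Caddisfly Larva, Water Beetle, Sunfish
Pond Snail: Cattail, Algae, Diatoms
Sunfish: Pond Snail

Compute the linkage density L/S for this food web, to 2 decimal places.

There are L = 15 links among S = 10 species.
L/S = 15/10 = 1.5000 ≈ 1.50.

L/S = 1.50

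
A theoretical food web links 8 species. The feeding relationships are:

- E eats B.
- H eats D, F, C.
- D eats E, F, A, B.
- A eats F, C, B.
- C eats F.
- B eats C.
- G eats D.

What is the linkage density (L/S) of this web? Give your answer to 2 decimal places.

L/S = 1.75

There are L = 14 links among S = 8 species.
L/S = 14/8 = 1.7500 ≈ 1.75.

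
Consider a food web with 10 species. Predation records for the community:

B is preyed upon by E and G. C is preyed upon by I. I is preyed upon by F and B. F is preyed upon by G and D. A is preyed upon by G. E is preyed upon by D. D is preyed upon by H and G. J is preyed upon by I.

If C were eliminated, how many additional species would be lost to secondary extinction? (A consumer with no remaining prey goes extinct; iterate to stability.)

0

Remove C.
Every predator of it retains at least one other prey: I still has J.
No consumer loses all prey, so no secondary extinctions occur.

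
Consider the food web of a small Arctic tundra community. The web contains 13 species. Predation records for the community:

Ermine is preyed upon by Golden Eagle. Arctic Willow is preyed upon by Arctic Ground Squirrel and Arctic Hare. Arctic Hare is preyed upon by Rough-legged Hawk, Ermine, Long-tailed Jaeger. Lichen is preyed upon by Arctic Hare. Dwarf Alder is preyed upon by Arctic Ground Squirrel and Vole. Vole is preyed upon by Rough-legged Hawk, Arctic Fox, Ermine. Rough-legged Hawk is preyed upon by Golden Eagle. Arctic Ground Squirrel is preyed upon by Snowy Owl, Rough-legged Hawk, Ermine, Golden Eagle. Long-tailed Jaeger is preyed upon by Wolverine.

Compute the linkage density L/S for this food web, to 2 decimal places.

There are L = 18 links among S = 13 species.
L/S = 18/13 = 1.3846 ≈ 1.38.

L/S = 1.38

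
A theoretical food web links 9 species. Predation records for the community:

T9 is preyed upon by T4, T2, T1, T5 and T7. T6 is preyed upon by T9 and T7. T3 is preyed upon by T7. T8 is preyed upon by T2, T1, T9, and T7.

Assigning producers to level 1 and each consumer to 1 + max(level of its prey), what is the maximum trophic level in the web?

Producers (level 1): T8, T6, T3.
T8 → T9 → T1 gives T1 level 3.
No species has a prey at level 3, so no species reaches level 4.

3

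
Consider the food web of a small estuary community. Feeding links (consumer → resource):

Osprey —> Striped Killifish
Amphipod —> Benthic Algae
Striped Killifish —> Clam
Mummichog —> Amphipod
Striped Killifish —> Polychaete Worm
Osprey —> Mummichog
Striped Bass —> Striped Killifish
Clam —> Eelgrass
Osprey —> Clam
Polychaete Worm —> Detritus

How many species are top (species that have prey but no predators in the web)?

Top species (has prey, but nothing eats it): Osprey, Striped Bass.
Count: 2.

2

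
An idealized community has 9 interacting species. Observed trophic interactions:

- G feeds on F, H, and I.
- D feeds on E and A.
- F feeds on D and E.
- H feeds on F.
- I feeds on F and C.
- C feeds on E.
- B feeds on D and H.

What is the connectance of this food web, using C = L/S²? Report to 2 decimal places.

C = 0.16

The web has S = 9 species and L = 13 feeding links.
C = L / S² = 13 / 81 = 0.1605 ≈ 0.16.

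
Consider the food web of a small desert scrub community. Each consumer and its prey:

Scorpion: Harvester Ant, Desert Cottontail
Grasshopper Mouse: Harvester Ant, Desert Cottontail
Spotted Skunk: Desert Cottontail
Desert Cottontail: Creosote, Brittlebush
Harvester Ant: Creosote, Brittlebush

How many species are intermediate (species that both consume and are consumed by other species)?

2

Intermediate species (has both prey and predators): Harvester Ant, Desert Cottontail.
Count: 2.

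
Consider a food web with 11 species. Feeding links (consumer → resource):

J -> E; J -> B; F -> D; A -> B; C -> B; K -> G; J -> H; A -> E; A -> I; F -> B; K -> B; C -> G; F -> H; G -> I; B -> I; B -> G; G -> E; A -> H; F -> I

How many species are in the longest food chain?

One longest chain: E → G → B → A.
It has 4 species and 3 links.

4 species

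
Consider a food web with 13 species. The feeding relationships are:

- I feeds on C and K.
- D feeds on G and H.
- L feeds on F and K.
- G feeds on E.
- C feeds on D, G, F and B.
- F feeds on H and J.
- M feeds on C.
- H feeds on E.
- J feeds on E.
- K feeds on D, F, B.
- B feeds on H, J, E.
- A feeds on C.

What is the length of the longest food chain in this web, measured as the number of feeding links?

One longest chain: E → H → B → C → A.
It has 5 species and 4 links.

4 links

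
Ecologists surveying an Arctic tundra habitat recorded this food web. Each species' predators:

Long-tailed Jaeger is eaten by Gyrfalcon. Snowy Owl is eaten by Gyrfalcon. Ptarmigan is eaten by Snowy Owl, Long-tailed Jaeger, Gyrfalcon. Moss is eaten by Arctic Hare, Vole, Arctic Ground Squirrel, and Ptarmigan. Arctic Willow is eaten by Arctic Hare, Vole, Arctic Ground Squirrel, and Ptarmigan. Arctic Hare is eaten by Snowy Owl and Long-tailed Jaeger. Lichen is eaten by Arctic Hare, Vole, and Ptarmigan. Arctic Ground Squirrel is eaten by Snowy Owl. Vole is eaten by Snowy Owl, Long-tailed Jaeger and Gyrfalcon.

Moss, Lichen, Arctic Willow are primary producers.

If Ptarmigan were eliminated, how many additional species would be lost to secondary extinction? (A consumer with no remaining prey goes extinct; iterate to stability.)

0

Remove Ptarmigan.
Every predator of it retains at least one other prey: Snowy Owl still has Arctic Hare, Vole, Arctic Ground Squirrel; Long-tailed Jaeger still has Arctic Hare, Vole; Gyrfalcon still has Vole, Snowy Owl, Long-tailed Jaeger.
No consumer loses all prey, so no secondary extinctions occur.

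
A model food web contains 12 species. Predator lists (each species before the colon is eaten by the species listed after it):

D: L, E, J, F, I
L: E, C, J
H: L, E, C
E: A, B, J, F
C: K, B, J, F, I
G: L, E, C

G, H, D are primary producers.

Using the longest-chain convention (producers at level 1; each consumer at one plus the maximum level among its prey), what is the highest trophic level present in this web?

Producers (level 1): G, H, D.
G → L → E → B gives B level 4.
No species has a prey at level 4, so no species reaches level 5.

4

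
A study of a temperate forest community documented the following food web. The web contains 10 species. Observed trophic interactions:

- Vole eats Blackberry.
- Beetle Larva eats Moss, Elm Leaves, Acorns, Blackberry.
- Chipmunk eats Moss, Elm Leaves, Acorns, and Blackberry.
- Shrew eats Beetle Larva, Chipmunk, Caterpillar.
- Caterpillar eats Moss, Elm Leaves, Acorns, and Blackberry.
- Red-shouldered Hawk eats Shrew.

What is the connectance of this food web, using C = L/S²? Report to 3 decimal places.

C = 0.170

The web has S = 10 species and L = 17 feeding links.
C = L / S² = 17 / 100 = 0.1700 ≈ 0.170.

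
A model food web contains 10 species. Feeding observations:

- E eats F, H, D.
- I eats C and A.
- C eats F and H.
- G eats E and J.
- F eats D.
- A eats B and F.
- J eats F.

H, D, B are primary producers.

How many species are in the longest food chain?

4 species

One longest chain: D → F → E → G.
It has 4 species and 3 links.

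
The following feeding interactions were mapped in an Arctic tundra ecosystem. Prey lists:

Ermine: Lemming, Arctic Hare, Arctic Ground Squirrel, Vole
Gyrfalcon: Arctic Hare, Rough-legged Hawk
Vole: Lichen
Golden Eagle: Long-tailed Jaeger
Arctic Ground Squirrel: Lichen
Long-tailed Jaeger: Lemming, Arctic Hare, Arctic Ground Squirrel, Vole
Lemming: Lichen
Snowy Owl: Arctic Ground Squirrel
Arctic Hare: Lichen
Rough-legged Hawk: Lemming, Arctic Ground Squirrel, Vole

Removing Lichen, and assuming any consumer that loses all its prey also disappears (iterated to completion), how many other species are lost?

Remove Lichen.
Round 1: Lemming (all prey gone), Arctic Hare (all prey gone), Arctic Ground Squirrel (all prey gone), Vole (all prey gone) → extinct.
Round 2: Long-tailed Jaeger (all prey gone), Ermine (all prey gone), Snowy Owl (all prey gone), Rough-legged Hawk (all prey gone) → extinct.
Round 3: Golden Eagle (all prey gone), Gyrfalcon (all prey gone) → extinct.
No further losses. Total secondary extinctions: 10.

10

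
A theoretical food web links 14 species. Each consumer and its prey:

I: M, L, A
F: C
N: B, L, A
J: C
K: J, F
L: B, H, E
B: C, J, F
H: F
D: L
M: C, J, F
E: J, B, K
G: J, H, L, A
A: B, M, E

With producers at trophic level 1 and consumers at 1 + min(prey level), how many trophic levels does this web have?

4

Producers (level 1): C.
Following each consumer down to its lowest-level prey: C → B → L → D (levels 1 through 4).
All prey of D (L 3) are at level 3 or above, so D is at level 1 + 3 = 4.
Every consumer has at least one prey at level 3 or below, so none exceeds level 4.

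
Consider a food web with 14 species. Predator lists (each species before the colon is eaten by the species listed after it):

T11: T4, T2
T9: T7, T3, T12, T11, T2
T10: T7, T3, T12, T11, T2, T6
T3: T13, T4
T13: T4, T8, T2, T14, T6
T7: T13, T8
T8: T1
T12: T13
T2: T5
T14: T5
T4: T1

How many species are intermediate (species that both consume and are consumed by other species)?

9

Intermediate species (has both prey and predators): T7, T3, T12, T11, T13, T4, T8, T2, T14.
Count: 9.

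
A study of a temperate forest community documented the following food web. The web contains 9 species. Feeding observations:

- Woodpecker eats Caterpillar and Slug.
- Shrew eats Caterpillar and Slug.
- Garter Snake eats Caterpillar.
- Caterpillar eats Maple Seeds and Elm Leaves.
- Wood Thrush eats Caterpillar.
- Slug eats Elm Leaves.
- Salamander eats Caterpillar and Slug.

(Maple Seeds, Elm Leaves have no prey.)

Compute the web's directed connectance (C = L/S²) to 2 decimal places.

The web has S = 9 species and L = 11 feeding links.
C = L / S² = 11 / 81 = 0.1358 ≈ 0.14.

C = 0.14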